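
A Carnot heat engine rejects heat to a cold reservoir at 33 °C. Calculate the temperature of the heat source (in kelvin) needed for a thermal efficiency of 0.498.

T_H ≈ 610 K

T_C = 33 °C → 33 + 273.15 = 306.15 K.
From η = 1 − T_C/T_H, solving for T_H gives T_H = T_C/(1 − η) = 306.15/(1 − 0.498) = 610 K.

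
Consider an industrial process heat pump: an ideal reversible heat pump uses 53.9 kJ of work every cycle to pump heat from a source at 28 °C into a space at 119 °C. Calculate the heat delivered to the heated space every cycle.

T_H = 119 °C → 119 + 273.15 = 392.15 K.
T_C = 28 °C → 28 + 273.15 = 301.15 K.
COP_HP = T_H/(T_H − T_C) = 392.15/91.00 = 4.3093.
Q_H = COP_HP · W = 4.3093 × 53.9 = 232.3 kJ.

Q_H ≈ 232.3 kJ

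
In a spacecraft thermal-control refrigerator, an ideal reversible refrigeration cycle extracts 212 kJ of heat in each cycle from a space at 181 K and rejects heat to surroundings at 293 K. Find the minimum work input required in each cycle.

The reversible coefficient of performance is COP_R = T_C/(T_H − T_C) = 181.00/112.00 = 1.6161.
W = Q_C/COP_R = 212/1.6161 = 131.2 kJ.

W_in ≈ 131.2 kJ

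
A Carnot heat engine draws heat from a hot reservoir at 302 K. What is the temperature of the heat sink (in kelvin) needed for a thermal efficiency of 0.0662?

T_C ≈ 282 K

From η = 1 − T_C/T_H, T_C = T_H·(1 − η) = 302.00 × (1 − 0.0662) = 282 K.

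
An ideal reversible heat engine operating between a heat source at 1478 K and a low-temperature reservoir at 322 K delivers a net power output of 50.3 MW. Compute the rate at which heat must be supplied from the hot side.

The Carnot efficiency is η = 1 − T_C/T_H = 1 − 322.00/1478.00 = 0.7821.
Q_H = W/η = 50.3/0.7821 = 64.31 MW.

Q̇_H ≈ 64.31 MW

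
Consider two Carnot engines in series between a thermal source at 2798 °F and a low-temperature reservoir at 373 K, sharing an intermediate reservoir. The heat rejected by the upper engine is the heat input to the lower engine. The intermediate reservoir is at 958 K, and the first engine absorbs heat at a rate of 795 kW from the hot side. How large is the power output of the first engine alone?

Ẇ₁ ≈ 374.2 kW

T_H = 2798 °F → (2798 − 32) × 5/9 = 1536.67 °C = 1809.82 K.
First-stage efficiency η₁ = 1 − T_m/T_H = 1 − 958.00/1809.82 = 0.4707.
W₁ = η₁·Q_H = 0.4707 × 795 = 374.2 kW.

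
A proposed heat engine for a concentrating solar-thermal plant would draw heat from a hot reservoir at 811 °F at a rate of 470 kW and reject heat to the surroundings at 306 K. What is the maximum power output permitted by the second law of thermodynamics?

T_H = 811 °F → (811 − 32) × 5/9 = 432.78 °C = 705.93 K.
By the Carnot theorem, η_max = 1 − T_C/T_H = 1 − 306.00/705.93 = 0.5665.
W_max = η_max · Q_H = 0.5665 × 470 = 266.3 kW.

Ẇ_max ≈ 266.3 kW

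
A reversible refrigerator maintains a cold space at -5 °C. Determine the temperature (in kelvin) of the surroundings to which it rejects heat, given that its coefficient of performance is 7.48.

T_H ≈ 304 K

T_C = -5 °C → -5 + 273.15 = 268.15 K.
COP_R = T_C/(T_H − T_C) ⇒ T_H = T_C·(1 + 1/COP_R) = 268.15 × (1 + 1/7.48) = 304 K.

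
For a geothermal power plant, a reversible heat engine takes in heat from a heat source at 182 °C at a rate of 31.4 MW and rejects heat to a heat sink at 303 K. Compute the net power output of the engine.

T_H = 182 °C → 182 + 273.15 = 455.15 K.
For a reversible engine, η = 1 − T_C/T_H = 1 − 303.00/455.15 = 0.3343.
W = η·Q_H = 0.3343 × 31.4 = 10.50 MW.

Ẇ ≈ 10.50 MW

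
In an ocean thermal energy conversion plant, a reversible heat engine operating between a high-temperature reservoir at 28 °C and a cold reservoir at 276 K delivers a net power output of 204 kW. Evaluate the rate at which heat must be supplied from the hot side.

T_H = 28 °C → 28 + 273.15 = 301.15 K.
Since the cycle is reversible, η = 1 − T_C/T_H = 1 − 276.00/301.15 = 0.0835.
Q_H = W/η = 204/0.0835 = 2440 kW.

Q̇_H ≈ 2440 kW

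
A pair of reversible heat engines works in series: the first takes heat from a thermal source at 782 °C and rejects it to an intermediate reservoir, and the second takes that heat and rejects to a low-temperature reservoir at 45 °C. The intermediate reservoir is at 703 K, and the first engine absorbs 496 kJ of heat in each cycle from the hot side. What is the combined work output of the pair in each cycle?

T_H = 782 °C → 782 + 273.15 = 1055.15 K.
T_C = 45 °C → 45 + 273.15 = 318.15 K.
Two reversible stages in series are equivalent to a single Carnot engine between T_H and T_C, so η_total = 1 − T_C/T_H = 1 − 318.15/1055.15 = 0.6985.
W_total = η_total · Q_H = 0.6985 × 496 = 346 kJ.

W_total ≈ 346 kJ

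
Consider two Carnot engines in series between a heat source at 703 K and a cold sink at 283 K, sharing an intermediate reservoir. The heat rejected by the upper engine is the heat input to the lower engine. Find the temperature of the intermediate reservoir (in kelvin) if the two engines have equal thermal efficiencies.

Equal efficiencies require 1 − T_m/T_H = 1 − T_C/T_m, i.e. T_m/T_H = T_C/T_m, so T_m = √(T_H·T_C) = √(703.00 × 283.00) = 446 K.

T_m ≈ 446 K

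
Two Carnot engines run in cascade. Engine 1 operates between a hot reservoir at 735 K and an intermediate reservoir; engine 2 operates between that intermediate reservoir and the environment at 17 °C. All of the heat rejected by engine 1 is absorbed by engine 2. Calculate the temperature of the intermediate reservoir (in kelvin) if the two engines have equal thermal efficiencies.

T_m ≈ 462 K

T_C = 17 °C → 17 + 273.15 = 290.15 K.
Equal efficiencies require 1 − T_m/T_H = 1 − T_C/T_m, i.e. T_m/T_H = T_C/T_m, so T_m = √(T_H·T_C) = √(735.00 × 290.15) = 462 K.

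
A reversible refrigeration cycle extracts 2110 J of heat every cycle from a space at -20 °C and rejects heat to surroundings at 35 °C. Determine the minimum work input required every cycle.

T_H = 35 °C → 35 + 273.15 = 308.15 K.
T_C = -20 °C → -20 + 273.15 = 253.15 K.
Carnot COP: COP_R = T_C/(T_H − T_C) = 253.15/55.00 = 4.6027.
W = Q_C/COP_R = 2110/4.6027 = 458 J.

W_in ≈ 458 J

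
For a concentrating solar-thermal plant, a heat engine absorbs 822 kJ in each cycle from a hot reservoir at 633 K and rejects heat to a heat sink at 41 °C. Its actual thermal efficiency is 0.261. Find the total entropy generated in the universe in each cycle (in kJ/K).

ΔS_univ ≈ 0.6351 kJ/K

T_C = 41 °C → 41 + 273.15 = 314.15 K.
W = η·Q_H = 0.261 × 822 = 214.5 kJ, so Q_C = Q_H − W = 607.5 kJ.
The hot reservoir loses entropy Q_H/T_H = 822/633.00 = 1.299 kJ/K; the cold reservoir gains Q_C/T_C = 607.5/314.15 = 1.934 kJ/K.
ΔS_univ = −Q_H/T_H + Q_C/T_C = 0.6351 kJ/K (> 0, since η = 0.261 < η_Carnot = 0.504).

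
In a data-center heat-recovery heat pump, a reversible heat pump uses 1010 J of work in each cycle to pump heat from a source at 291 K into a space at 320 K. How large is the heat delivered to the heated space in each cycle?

Q_H ≈ 11100 J

The Carnot heat-pump COP is COP_HP = T_H/(T_H − T_C) = 320.00/29.00 = 11.0345.
Q_H = COP_HP · W = 11.0345 × 1010 = 11100 J.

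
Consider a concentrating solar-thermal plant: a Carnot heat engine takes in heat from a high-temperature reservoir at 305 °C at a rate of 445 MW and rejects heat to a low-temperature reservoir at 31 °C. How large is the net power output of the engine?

Ẇ ≈ 211 MW

T_H = 305 °C → 305 + 273.15 = 578.15 K.
T_C = 31 °C → 31 + 273.15 = 304.15 K.
Carnot efficiency: η = 1 − T_C/T_H = 1 − 304.15/578.15 = 0.4739.
W = η·Q_H = 0.4739 × 445 = 211 MW.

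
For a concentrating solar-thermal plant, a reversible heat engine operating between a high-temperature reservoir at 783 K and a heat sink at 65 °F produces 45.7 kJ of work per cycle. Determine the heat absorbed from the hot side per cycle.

Q_H ≈ 72.8 kJ

T_C = 65 °F → (65 − 32) × 5/9 = 18.33 °C = 291.48 K.
Since the cycle is reversible, η = 1 − T_C/T_H = 1 − 291.48/783.00 = 0.6277.
Q_H = W/η = 45.7/0.6277 = 72.8 kJ.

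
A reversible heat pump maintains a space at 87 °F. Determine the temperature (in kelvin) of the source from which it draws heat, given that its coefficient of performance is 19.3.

T_C ≈ 288.0 K

T_H = 87 °F → (87 − 32) × 5/9 = 30.56 °C = 303.71 K.
COP_HP = T_H/(T_H − T_C) ⇒ T_C = T_H·(COP_HP − 1)/COP_HP = 303.71 × (19.3 − 1)/19.3 = 288.0 K.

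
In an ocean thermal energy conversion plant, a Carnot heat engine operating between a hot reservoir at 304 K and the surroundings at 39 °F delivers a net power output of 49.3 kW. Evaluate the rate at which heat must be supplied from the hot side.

Q̇_H ≈ 555.9 kW

T_C = 39 °F → (39 − 32) × 5/9 = 3.89 °C = 277.04 K.
η_rev = 1 − T_C/T_H = 1 − 277.04/304.00 = 0.0887.
Q_H = W/η = 49.3/0.0887 = 555.9 kW.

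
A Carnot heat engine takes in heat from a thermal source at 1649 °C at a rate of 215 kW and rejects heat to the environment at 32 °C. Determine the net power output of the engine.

T_H = 1649 °C → 1649 + 273.15 = 1922.15 K.
T_C = 32 °C → 32 + 273.15 = 305.15 K.
η_rev = 1 − T_C/T_H = 1 − 305.15/1922.15 = 0.8412.
W = η·Q_H = 0.8412 × 215 = 181 kW.

Ẇ ≈ 181 kW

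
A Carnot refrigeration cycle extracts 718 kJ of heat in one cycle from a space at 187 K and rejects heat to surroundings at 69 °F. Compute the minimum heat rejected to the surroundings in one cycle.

Q_H ≈ 1130 kJ

T_H = 69 °F → (69 − 32) × 5/9 = 20.56 °C = 293.71 K.
For a reversible cycle Q_H/Q_C = T_H/T_C, so Q_H = Q_C·T_H/T_C = 718 × 293.71/187.00 = 1130 kJ.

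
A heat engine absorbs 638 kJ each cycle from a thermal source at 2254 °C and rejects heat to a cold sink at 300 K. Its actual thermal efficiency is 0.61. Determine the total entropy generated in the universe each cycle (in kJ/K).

ΔS_univ ≈ 0.577 kJ/K

T_H = 2254 °C → 2254 + 273.15 = 2527.15 K.
W = η·Q_H = 0.61 × 638 = 389.2 kJ, so Q_C = Q_H − W = 248.8 kJ.
Entropy balance on the reservoirs: −Q_H/T_H = -0.2525 kJ/K, +Q_C/T_C = 0.8294 kJ/K.
ΔS_univ = −Q_H/T_H + Q_C/T_C = 0.577 kJ/K (> 0, since η = 0.61 < η_Carnot = 0.881).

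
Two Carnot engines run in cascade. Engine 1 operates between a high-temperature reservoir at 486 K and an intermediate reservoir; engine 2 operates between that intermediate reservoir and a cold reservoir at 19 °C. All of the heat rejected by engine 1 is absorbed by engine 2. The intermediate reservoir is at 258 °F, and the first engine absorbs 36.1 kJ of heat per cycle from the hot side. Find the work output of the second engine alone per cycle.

W₂ ≈ 7.91 kJ

T_C = 19 °C → 19 + 273.15 = 292.15 K.
T_m = 258 °F → (258 − 32) × 5/9 = 125.56 °C = 398.71 K.
Heat entering the second stage: Q_m = Q_H·(T_m/T_H) = 36.1 × 398.71/486.00 = 29.6 kJ.
Second-stage efficiency η₂ = 1 − T_C/T_m = 1 − 292.15/398.71 = 0.2673, so W₂ = η₂·Q_m = 7.91 kJ.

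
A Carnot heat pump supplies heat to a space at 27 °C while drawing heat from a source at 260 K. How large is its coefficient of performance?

COP_HP ≈ 7.476

T_H = 27 °C → 27 + 273.15 = 300.15 K.
COP_HP = T_H/(T_H − T_C) = 300.15/(300.15 − 260.00) = 7.476.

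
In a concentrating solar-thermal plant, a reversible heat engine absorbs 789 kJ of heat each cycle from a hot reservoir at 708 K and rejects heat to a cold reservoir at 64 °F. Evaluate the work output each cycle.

W ≈ 465 kJ

T_C = 64 °F → (64 − 32) × 5/9 = 17.78 °C = 290.93 K.
η_rev = 1 − T_C/T_H = 1 − 290.93/708.00 = 0.5891.
W = η·Q_H = 0.5891 × 789 = 465 kJ.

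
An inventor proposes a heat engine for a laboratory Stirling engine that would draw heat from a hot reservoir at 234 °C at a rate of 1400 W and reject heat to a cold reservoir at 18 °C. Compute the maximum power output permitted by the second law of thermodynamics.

T_H = 234 °C → 234 + 273.15 = 507.15 K.
T_C = 18 °C → 18 + 273.15 = 291.15 K.
The second-law ceiling is the Carnot efficiency, η_max = 1 − T_C/T_H = 1 − 291.15/507.15 = 0.4259.
W_max = η_max · Q_H = 0.4259 × 1400 = 596 W.

Ẇ_max ≈ 596 W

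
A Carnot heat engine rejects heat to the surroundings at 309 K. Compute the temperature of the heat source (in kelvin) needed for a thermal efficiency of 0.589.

T_H ≈ 752 K

From η = 1 − T_C/T_H, solving for T_H gives T_H = T_C/(1 − η) = 309.00/(1 − 0.589) = 752 K.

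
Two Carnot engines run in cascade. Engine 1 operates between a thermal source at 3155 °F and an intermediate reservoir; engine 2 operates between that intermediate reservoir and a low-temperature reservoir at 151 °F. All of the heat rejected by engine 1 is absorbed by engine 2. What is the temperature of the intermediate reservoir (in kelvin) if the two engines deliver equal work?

T_H = 3155 °F → (3155 − 32) × 5/9 = 1735.00 °C = 2008.15 K.
T_C = 151 °F → (151 − 32) × 5/9 = 66.11 °C = 339.26 K.
For reversible stages Q_m = Q_H·(T_m/T_H). Setting W₁ = Q_H(1 − T_m/T_H) equal to W₂ = Q_m(1 − T_C/T_m) = Q_H·(T_m − T_C)/T_H gives T_H − T_m = T_m − T_C, so T_m = (T_H + T_C)/2 = (2008.15 + 339.26)/2 = 1170 K.

T_m ≈ 1170 K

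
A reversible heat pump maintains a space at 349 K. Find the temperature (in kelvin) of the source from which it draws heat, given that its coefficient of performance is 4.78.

COP_HP = T_H/(T_H − T_C) ⇒ T_C = T_H·(COP_HP − 1)/COP_HP = 349.00 × (4.78 − 1)/4.78 = 276 K.

T_C ≈ 276 K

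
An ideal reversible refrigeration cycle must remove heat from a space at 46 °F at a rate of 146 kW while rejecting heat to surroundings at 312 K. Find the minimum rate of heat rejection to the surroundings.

T_C = 46 °F → (46 − 32) × 5/9 = 7.78 °C = 280.93 K.
For a reversible cycle Q_H/Q_C = T_H/T_C, so Q_H = Q_C·T_H/T_C = 146 × 312.00/280.93 = 162 kW.

Q̇_H ≈ 162 kW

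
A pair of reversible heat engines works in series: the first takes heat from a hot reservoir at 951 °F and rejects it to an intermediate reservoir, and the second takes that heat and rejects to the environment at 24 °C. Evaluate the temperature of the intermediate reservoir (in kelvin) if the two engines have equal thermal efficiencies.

T_H = 951 °F → (951 − 32) × 5/9 = 510.56 °C = 783.71 K.
T_C = 24 °C → 24 + 273.15 = 297.15 K.
Equal efficiencies require 1 − T_m/T_H = 1 − T_C/T_m, i.e. T_m/T_H = T_C/T_m, so T_m = √(T_H·T_C) = √(783.71 × 297.15) = 483 K.

T_m ≈ 483 K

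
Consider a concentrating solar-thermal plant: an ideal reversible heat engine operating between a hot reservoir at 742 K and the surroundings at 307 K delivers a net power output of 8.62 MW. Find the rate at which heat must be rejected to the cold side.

Q̇_C ≈ 6.08 MW

The Carnot efficiency is η = 1 − T_C/T_H = 1 − 307.00/742.00 = 0.5863.
Since Q_C/Q_H = T_C/T_H and Q_H = W/η, Q_C = W·T_C/(T_H − T_C) = 8.62 × 307.00/435.00 = 6.08 MW.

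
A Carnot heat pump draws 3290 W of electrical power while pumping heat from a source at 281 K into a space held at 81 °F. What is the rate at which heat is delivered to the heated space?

Q̇_H ≈ 51010 W

T_H = 81 °F → (81 − 32) × 5/9 = 27.22 °C = 300.37 K.
For a reversible heat pump, COP_HP = T_H/(T_H − T_C) = 300.37/19.37 = 15.5053.
Q_H = COP_HP · W = 15.5053 × 3290 = 51010 W.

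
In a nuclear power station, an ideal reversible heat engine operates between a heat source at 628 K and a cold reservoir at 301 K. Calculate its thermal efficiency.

η ≈ 0.5207

Since the cycle is reversible, η = 1 − T_C/T_H = 1 − 301.00/628.00 = 0.5207.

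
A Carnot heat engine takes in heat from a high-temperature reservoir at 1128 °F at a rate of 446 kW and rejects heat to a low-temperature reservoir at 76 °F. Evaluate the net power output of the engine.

Ẇ ≈ 296 kW

T_H = 1128 °F → (1128 − 32) × 5/9 = 608.89 °C = 882.04 K.
T_C = 76 °F → (76 − 32) × 5/9 = 24.44 °C = 297.59 K.
η_rev = 1 − T_C/T_H = 1 − 297.59/882.04 = 0.6626.
W = η·Q_H = 0.6626 × 446 = 296 kW.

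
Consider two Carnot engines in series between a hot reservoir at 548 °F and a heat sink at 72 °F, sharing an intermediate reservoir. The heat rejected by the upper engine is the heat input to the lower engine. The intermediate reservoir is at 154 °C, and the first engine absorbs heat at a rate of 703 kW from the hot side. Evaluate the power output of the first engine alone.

T_H = 548 °F → (548 − 32) × 5/9 = 286.67 °C = 559.82 K.
T_C = 72 °F → (72 − 32) × 5/9 = 22.22 °C = 295.37 K.
T_m = 154 °C → 154 + 273.15 = 427.15 K.
First-stage efficiency η₁ = 1 − T_m/T_H = 1 − 427.15/559.82 = 0.2370.
W₁ = η₁·Q_H = 0.2370 × 703 = 166.6 kW.

Ẇ₁ ≈ 166.6 kW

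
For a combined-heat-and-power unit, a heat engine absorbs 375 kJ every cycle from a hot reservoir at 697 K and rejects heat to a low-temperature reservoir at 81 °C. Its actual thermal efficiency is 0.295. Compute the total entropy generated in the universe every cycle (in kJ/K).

ΔS_univ ≈ 0.208 kJ/K

T_C = 81 °C → 81 + 273.15 = 354.15 K.
W = η·Q_H = 0.295 × 375 = 110.6 kJ, so Q_C = Q_H − W = 264.4 kJ.
The hot reservoir loses entropy Q_H/T_H = 375/697.00 = 0.5380 kJ/K; the cold reservoir gains Q_C/T_C = 264.4/354.15 = 0.7465 kJ/K.
ΔS_univ = −Q_H/T_H + Q_C/T_C = 0.208 kJ/K (> 0, since η = 0.295 < η_Carnot = 0.492).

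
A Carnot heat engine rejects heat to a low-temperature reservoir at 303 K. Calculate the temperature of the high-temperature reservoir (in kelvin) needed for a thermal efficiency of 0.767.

T_H ≈ 1300 K

From η = 1 − T_C/T_H, solving for T_H gives T_H = T_C/(1 − η) = 303.00/(1 − 0.767) = 1300 K.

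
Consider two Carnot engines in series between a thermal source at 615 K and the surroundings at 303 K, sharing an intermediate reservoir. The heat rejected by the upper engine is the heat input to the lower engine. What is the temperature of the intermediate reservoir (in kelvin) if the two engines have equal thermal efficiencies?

Equal efficiencies require 1 − T_m/T_H = 1 − T_C/T_m, i.e. T_m/T_H = T_C/T_m, so T_m = √(T_H·T_C) = √(615.00 × 303.00) = 431.7 K.

T_m ≈ 431.7 K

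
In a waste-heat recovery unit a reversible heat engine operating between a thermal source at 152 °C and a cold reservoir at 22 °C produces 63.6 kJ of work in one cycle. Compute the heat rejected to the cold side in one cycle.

T_H = 152 °C → 152 + 273.15 = 425.15 K.
T_C = 22 °C → 22 + 273.15 = 295.15 K.
The Carnot efficiency is η = 1 − T_C/T_H = 1 − 295.15/425.15 = 0.3058.
Since Q_C/Q_H = T_C/T_H and Q_H = W/η, Q_C = W·T_C/(T_H − T_C) = 63.6 × 295.15/130.00 = 144 kJ.

Q_C ≈ 144 kJ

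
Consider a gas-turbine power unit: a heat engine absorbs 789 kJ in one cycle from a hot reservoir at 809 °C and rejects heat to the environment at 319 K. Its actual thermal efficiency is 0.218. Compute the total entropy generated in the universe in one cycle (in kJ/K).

ΔS_univ ≈ 1.21 kJ/K

T_H = 809 °C → 809 + 273.15 = 1082.15 K.
W = η·Q_H = 0.218 × 789 = 172.0 kJ, so Q_C = Q_H − W = 617.0 kJ.
Reservoir entropy changes: ΔS_H = −Q_H/T_H = −789/1082.15 = -0.7291 kJ/K and ΔS_C = +Q_C/T_C = 617.0/319.00 = 1.934 kJ/K.
ΔS_univ = −Q_H/T_H + Q_C/T_C = 1.21 kJ/K (> 0, since η = 0.218 < η_Carnot = 0.705).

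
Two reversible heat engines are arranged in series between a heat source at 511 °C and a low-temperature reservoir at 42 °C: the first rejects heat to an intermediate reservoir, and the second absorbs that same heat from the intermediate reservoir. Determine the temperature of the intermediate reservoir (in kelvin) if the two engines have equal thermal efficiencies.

T_m ≈ 497.1 K

T_H = 511 °C → 511 + 273.15 = 784.15 K.
T_C = 42 °C → 42 + 273.15 = 315.15 K.
Equal efficiencies require 1 − T_m/T_H = 1 − T_C/T_m, i.e. T_m/T_H = T_C/T_m, so T_m = √(T_H·T_C) = √(784.15 × 315.15) = 497.1 K.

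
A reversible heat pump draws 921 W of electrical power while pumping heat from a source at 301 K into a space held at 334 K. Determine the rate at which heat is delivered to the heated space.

Q̇_H ≈ 9322 W

COP_HP = T_H/(T_H − T_C) = 334.00/33.00 = 10.1212.
Q_H = COP_HP · W = 10.1212 × 921 = 9322 W.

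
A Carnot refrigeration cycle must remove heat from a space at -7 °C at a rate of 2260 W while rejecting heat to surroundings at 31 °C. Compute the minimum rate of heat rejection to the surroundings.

T_H = 31 °C → 31 + 273.15 = 304.15 K.
T_C = -7 °C → -7 + 273.15 = 266.15 K.
For a reversible cycle Q_H/Q_C = T_H/T_C, so Q_H = Q_C·T_H/T_C = 2260 × 304.15/266.15 = 2583 W.

Q̇_H ≈ 2583 W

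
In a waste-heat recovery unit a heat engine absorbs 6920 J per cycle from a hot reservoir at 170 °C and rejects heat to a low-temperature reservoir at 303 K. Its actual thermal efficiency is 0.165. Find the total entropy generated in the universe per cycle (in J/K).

ΔS_univ ≈ 3.45 J/K

T_H = 170 °C → 170 + 273.15 = 443.15 K.
W = η·Q_H = 0.165 × 6920 = 1142 J, so Q_C = Q_H − W = 5778 J.
The hot reservoir loses entropy Q_H/T_H = 6920/443.15 = 15.62 J/K; the cold reservoir gains Q_C/T_C = 5778/303.00 = 19.07 J/K.
ΔS_univ = −Q_H/T_H + Q_C/T_C = 3.45 J/K (> 0, since η = 0.165 < η_Carnot = 0.316).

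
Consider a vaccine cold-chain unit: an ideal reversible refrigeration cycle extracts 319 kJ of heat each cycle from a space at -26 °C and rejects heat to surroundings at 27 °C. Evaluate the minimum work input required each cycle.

T_H = 27 °C → 27 + 273.15 = 300.15 K.
T_C = -26 °C → -26 + 273.15 = 247.15 K.
The reversible coefficient of performance is COP_R = T_C/(T_H − T_C) = 247.15/53.00 = 4.6632.
W = Q_C/COP_R = 319/4.6632 = 68.4 kJ.

W_in ≈ 68.4 kJ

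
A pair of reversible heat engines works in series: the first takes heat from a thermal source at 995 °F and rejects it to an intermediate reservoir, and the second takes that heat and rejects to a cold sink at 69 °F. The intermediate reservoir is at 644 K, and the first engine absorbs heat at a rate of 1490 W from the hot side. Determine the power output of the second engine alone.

T_H = 995 °F → (995 − 32) × 5/9 = 535.00 °C = 808.15 K.
T_C = 69 °F → (69 − 32) × 5/9 = 20.56 °C = 293.71 K.
Heat entering the second stage: Q_m = Q_H·(T_m/T_H) = 1490 × 644.00/808.15 = 1190 W.
Second-stage efficiency η₂ = 1 − T_C/T_m = 1 − 293.71/644.00 = 0.5439, so W₂ = η₂·Q_m = 646 W.

Ẇ₂ ≈ 646 W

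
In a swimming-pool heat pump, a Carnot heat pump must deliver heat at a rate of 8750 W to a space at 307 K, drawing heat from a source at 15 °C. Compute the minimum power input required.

T_C = 15 °C → 15 + 273.15 = 288.15 K.
Reversible heating COP: COP_HP = T_H/(T_H − T_C) = 307.00/18.85 = 16.2865.
W = Q_H/COP_HP = 8750/16.2865 = 537 W.

Ẇ_in ≈ 537 W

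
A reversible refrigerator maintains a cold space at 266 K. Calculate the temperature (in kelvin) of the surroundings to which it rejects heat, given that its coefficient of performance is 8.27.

COP_R = T_C/(T_H − T_C) ⇒ T_H = T_C·(1 + 1/COP_R) = 266.00 × (1 + 1/8.27) = 298 K.

T_H ≈ 298 K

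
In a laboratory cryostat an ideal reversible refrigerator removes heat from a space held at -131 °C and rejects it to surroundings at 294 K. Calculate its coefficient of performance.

COP_R ≈ 0.9361

T_C = -131 °C → -131 + 273.15 = 142.15 K.
The reversible coefficient of performance is COP_R = T_C/(T_H − T_C) = 142.15/(294.00 − 142.15) = 0.9361.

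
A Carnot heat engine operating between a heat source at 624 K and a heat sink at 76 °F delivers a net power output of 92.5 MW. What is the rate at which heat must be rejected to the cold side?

T_C = 76 °F → (76 − 32) × 5/9 = 24.44 °C = 297.59 K.
η_rev = 1 − T_C/T_H = 1 − 297.59/624.00 = 0.5231.
Since Q_C/Q_H = T_C/T_H and Q_H = W/η, Q_C = W·T_C/(T_H − T_C) = 92.5 × 297.59/326.41 = 84.3 MW.

Q̇_C ≈ 84.3 MW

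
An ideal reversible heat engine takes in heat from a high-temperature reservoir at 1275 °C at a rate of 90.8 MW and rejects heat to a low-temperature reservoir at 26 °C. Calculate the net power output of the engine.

T_H = 1275 °C → 1275 + 273.15 = 1548.15 K.
T_C = 26 °C → 26 + 273.15 = 299.15 K.
η_rev = 1 − T_C/T_H = 1 − 299.15/1548.15 = 0.8068.
W = η·Q_H = 0.8068 × 90.8 = 73.3 MW.

Ẇ ≈ 73.3 MW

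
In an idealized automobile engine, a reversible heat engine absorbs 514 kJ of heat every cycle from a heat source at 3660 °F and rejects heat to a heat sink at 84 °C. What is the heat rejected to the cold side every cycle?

Q_C ≈ 80.21 kJ

T_H = 3660 °F → (3660 − 32) × 5/9 = 2015.56 °C = 2288.71 K.
T_C = 84 °C → 84 + 273.15 = 357.15 K.
The Carnot efficiency is η = 1 − T_C/T_H = 1 − 357.15/2288.71 = 0.8440.
For a reversible cycle Q_C/Q_H = T_C/T_H, so Q_C = 514 × 357.15/2288.71 = 80.21 kJ.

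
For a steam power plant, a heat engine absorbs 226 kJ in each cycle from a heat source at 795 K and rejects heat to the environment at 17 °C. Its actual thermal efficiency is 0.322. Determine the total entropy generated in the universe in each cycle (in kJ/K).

T_C = 17 °C → 17 + 273.15 = 290.15 K.
W = η·Q_H = 0.322 × 226 = 72.77 kJ, so Q_C = Q_H − W = 153.2 kJ.
Entropy balance on the reservoirs: −Q_H/T_H = -0.2843 kJ/K, +Q_C/T_C = 0.5281 kJ/K.
ΔS_univ = −Q_H/T_H + Q_C/T_C = 0.244 kJ/K (> 0, since η = 0.322 < η_Carnot = 0.635).

ΔS_univ ≈ 0.244 kJ/K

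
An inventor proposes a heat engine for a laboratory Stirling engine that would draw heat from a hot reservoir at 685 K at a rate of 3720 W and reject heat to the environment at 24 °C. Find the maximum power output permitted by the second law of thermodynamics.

Ẇ_max ≈ 2106 W

T_C = 24 °C → 24 + 273.15 = 297.15 K.
By the Carnot theorem, η_max = 1 − T_C/T_H = 1 − 297.15/685.00 = 0.5662.
W_max = η_max · Q_H = 0.5662 × 3720 = 2106 W.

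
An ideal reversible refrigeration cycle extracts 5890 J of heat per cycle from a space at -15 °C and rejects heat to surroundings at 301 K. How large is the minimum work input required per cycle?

W_in ≈ 978 J

T_C = -15 °C → -15 + 273.15 = 258.15 K.
For a reversible refrigerator, COP_R = T_C/(T_H − T_C) = 258.15/42.85 = 6.0245.
W = Q_C/COP_R = 5890/6.0245 = 978 J.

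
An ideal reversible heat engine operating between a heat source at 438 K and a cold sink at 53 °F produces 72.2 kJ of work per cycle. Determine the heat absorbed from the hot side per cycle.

Q_H ≈ 206.4 kJ

T_C = 53 °F → (53 − 32) × 5/9 = 11.67 °C = 284.82 K.
For a reversible engine, η = 1 − T_C/T_H = 1 − 284.82/438.00 = 0.3497.
Q_H = W/η = 72.2/0.3497 = 206.4 kJ.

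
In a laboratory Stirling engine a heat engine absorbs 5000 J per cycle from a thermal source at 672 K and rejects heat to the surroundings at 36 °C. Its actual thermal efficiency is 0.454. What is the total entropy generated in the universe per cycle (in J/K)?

T_C = 36 °C → 36 + 273.15 = 309.15 K.
W = η·Q_H = 0.454 × 5000 = 2270 J, so Q_C = Q_H − W = 2730 J.
The hot reservoir loses entropy Q_H/T_H = 5000/672.00 = 7.440 J/K; the cold reservoir gains Q_C/T_C = 2730/309.15 = 8.831 J/K.
ΔS_univ = −Q_H/T_H + Q_C/T_C = 1.39 J/K (> 0, since η = 0.454 < η_Carnot = 0.540).

ΔS_univ ≈ 1.39 J/K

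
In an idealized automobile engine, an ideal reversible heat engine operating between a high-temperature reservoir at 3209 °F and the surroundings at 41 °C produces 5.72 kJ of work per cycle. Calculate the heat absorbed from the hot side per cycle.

Q_H ≈ 6.762 kJ

T_H = 3209 °F → (3209 − 32) × 5/9 = 1765.00 °C = 2038.15 K.
T_C = 41 °C → 41 + 273.15 = 314.15 K.
For a reversible engine, η = 1 − T_C/T_H = 1 − 314.15/2038.15 = 0.8459.
Q_H = W/η = 5.72/0.8459 = 6.762 kJ.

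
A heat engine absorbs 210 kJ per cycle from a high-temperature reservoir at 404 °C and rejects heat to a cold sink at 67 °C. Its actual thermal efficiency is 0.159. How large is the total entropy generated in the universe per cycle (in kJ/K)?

ΔS_univ ≈ 0.209 kJ/K

T_H = 404 °C → 404 + 273.15 = 677.15 K.
T_C = 67 °C → 67 + 273.15 = 340.15 K.
W = η·Q_H = 0.159 × 210 = 33.39 kJ, so Q_C = Q_H − W = 176.6 kJ.
Entropy balance on the reservoirs: −Q_H/T_H = -0.3101 kJ/K, +Q_C/T_C = 0.5192 kJ/K.
ΔS_univ = −Q_H/T_H + Q_C/T_C = 0.209 kJ/K (> 0, since η = 0.159 < η_Carnot = 0.498).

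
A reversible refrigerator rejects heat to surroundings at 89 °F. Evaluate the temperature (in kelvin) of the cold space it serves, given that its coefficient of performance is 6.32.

T_H = 89 °F → (89 − 32) × 5/9 = 31.67 °C = 304.82 K.
COP_R = T_C/(T_H − T_C) ⇒ T_C = T_H·COP_R/(1 + COP_R) = 304.82 × 6.32/(1 + 6.32) = 263.2 K.

T_C ≈ 263.2 K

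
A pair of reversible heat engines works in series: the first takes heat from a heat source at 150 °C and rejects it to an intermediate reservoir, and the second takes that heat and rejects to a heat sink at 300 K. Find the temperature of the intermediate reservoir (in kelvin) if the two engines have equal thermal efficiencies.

T_H = 150 °C → 150 + 273.15 = 423.15 K.
Equal efficiencies require 1 − T_m/T_H = 1 − T_C/T_m, i.e. T_m/T_H = T_C/T_m, so T_m = √(T_H·T_C) = √(423.15 × 300.00) = 356 K.

T_m ≈ 356 K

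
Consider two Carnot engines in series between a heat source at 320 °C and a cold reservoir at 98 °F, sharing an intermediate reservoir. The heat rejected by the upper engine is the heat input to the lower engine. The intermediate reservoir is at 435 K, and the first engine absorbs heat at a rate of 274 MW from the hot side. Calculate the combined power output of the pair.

Ẇ_total ≈ 131 MW

T_H = 320 °C → 320 + 273.15 = 593.15 K.
T_C = 98 °F → (98 − 32) × 5/9 = 36.67 °C = 309.82 K.
Two reversible stages in series are equivalent to a single Carnot engine between T_H and T_C, so η_total = 1 − T_C/T_H = 1 − 309.82/593.15 = 0.4777.
W_total = η_total · Q_H = 0.4777 × 274 = 131 MW.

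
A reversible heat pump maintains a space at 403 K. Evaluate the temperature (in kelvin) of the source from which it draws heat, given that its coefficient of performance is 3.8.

COP_HP = T_H/(T_H − T_C) ⇒ T_C = T_H·(COP_HP − 1)/COP_HP = 403.00 × (3.8 − 1)/3.8 = 296.9 K.

T_C ≈ 296.9 K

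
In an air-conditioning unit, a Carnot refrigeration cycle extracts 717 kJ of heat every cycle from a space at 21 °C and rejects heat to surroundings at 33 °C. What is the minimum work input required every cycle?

W_in ≈ 29.3 kJ

T_H = 33 °C → 33 + 273.15 = 306.15 K.
T_C = 21 °C → 21 + 273.15 = 294.15 K.
Carnot COP: COP_R = T_C/(T_H − T_C) = 294.15/12.00 = 24.5125.
W = Q_C/COP_R = 717/24.5125 = 29.3 kJ.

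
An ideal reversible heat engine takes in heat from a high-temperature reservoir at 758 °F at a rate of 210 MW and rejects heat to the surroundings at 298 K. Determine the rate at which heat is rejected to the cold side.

T_H = 758 °F → (758 − 32) × 5/9 = 403.33 °C = 676.48 K.
For a reversible engine, η = 1 − T_C/T_H = 1 − 298.00/676.48 = 0.5595.
For a reversible cycle Q_C/Q_H = T_C/T_H, so Q_C = 210 × 298.00/676.48 = 92.51 MW.

Q̇_C ≈ 92.51 MW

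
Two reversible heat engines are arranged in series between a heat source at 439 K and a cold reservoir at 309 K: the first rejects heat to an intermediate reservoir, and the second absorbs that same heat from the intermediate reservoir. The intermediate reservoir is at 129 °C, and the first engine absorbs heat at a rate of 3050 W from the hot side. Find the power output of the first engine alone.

T_m = 129 °C → 129 + 273.15 = 402.15 K.
First-stage efficiency η₁ = 1 − T_m/T_H = 1 − 402.15/439.00 = 0.0839.
W₁ = η₁·Q_H = 0.0839 × 3050 = 256.0 W.

Ẇ₁ ≈ 256.0 W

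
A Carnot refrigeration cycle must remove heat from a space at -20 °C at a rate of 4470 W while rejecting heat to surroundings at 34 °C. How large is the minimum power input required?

Ẇ_in ≈ 953.5 W

T_H = 34 °C → 34 + 273.15 = 307.15 K.
T_C = -20 °C → -20 + 273.15 = 253.15 K.
Carnot COP: COP_R = T_C/(T_H − T_C) = 253.15/54.00 = 4.6880.
W = Q_C/COP_R = 4470/4.6880 = 953.5 W.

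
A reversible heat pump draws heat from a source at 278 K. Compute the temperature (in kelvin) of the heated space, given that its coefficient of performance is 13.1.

T_H ≈ 301 K

COP_HP = T_H/(T_H − T_C) ⇒ T_H = T_C·COP_HP/(COP_HP − 1) = 278.00 × 13.1/(13.1 − 1) = 301 K.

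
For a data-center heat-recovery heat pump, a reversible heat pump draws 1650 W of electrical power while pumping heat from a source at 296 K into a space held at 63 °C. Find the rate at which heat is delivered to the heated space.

Q̇_H ≈ 13810 W

T_H = 63 °C → 63 + 273.15 = 336.15 K.
COP_HP = T_H/(T_H − T_C) = 336.15/40.15 = 8.3724.
Q_H = COP_HP · W = 8.3724 × 1650 = 13810 W.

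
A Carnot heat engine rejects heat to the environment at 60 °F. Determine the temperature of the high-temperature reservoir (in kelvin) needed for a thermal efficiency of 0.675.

T_C = 60 °F → (60 − 32) × 5/9 = 15.56 °C = 288.71 K.
From η = 1 − T_C/T_H, solving for T_H gives T_H = T_C/(1 − η) = 288.71/(1 − 0.675) = 888 K.

T_H ≈ 888 K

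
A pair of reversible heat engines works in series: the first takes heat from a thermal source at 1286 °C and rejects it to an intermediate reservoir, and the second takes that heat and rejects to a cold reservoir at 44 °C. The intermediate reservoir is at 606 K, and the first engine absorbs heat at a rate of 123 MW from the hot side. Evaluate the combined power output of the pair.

Ẇ_total ≈ 98.0 MW

T_H = 1286 °C → 1286 + 273.15 = 1559.15 K.
T_C = 44 °C → 44 + 273.15 = 317.15 K.
Two reversible stages in series are equivalent to a single Carnot engine between T_H and T_C, so η_total = 1 − T_C/T_H = 1 − 317.15/1559.15 = 0.7966.
W_total = η_total · Q_H = 0.7966 × 123 = 98.0 MW.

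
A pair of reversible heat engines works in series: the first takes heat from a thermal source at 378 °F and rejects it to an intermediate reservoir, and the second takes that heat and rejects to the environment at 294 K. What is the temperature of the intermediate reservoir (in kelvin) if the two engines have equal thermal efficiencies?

T_m ≈ 370 K

T_H = 378 °F → (378 − 32) × 5/9 = 192.22 °C = 465.37 K.
Equal efficiencies require 1 − T_m/T_H = 1 − T_C/T_m, i.e. T_m/T_H = T_C/T_m, so T_m = √(T_H·T_C) = √(465.37 × 294.00) = 370 K.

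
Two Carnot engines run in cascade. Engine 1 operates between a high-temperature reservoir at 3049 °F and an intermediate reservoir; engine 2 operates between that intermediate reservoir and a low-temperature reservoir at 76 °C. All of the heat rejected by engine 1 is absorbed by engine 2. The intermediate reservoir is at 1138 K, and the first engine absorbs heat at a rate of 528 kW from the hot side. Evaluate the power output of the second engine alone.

T_H = 3049 °F → (3049 − 32) × 5/9 = 1676.11 °C = 1949.26 K.
T_C = 76 °C → 76 + 273.15 = 349.15 K.
Heat entering the second stage: Q_m = Q_H·(T_m/T_H) = 528 × 1138.00/1949.26 = 308.3 kW.
Second-stage efficiency η₂ = 1 − T_C/T_m = 1 − 349.15/1138.00 = 0.6932, so W₂ = η₂·Q_m = 213.7 kW.

Ẇ₂ ≈ 213.7 kW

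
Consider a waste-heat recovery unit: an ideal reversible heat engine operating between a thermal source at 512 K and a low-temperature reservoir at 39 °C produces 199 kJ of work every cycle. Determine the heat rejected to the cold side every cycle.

T_C = 39 °C → 39 + 273.15 = 312.15 K.
Carnot efficiency: η = 1 − T_C/T_H = 1 − 312.15/512.00 = 0.3903.
Since Q_C/Q_H = T_C/T_H and Q_H = W/η, Q_C = W·T_C/(T_H − T_C) = 199 × 312.15/199.85 = 310.8 kJ.

Q_C ≈ 310.8 kJ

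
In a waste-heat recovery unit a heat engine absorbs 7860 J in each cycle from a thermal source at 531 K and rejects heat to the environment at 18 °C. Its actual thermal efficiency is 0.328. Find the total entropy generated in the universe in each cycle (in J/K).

T_C = 18 °C → 18 + 273.15 = 291.15 K.
W = η·Q_H = 0.328 × 7860 = 2578 J, so Q_C = Q_H − W = 5282 J.
Entropy balance on the reservoirs: −Q_H/T_H = -14.80 J/K, +Q_C/T_C = 18.14 J/K.
ΔS_univ = −Q_H/T_H + Q_C/T_C = 3.34 J/K (> 0, since η = 0.328 < η_Carnot = 0.452).

ΔS_univ ≈ 3.34 J/K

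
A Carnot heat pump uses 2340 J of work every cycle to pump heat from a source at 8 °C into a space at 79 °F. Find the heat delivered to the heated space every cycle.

T_H = 79 °F → (79 − 32) × 5/9 = 26.11 °C = 299.26 K.
T_C = 8 °C → 8 + 273.15 = 281.15 K.
COP_HP = T_H/(T_H − T_C) = 299.26/18.11 = 16.5236.
Q_H = COP_HP · W = 16.5236 × 2340 = 38700 J.

Q_H ≈ 38700 J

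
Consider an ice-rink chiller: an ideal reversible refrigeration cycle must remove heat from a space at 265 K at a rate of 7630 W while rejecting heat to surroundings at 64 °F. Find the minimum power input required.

T_H = 64 °F → (64 − 32) × 5/9 = 17.78 °C = 290.93 K.
Carnot COP: COP_R = T_C/(T_H − T_C) = 265.00/25.93 = 10.2207.
W = Q_C/COP_R = 7630/10.2207 = 747 W.

Ẇ_in ≈ 747 W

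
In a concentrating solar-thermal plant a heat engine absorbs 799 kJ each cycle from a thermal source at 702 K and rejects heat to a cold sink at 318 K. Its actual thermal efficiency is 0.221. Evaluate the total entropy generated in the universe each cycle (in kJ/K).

W = η·Q_H = 0.221 × 799 = 176.6 kJ, so Q_C = Q_H − W = 622.4 kJ.
Reservoir entropy changes: ΔS_H = −Q_H/T_H = −799/702.00 = -1.138 kJ/K and ΔS_C = +Q_C/T_C = 622.4/318.00 = 1.957 kJ/K.
ΔS_univ = −Q_H/T_H + Q_C/T_C = 0.8191 kJ/K (> 0, since η = 0.221 < η_Carnot = 0.547).

ΔS_univ ≈ 0.8191 kJ/K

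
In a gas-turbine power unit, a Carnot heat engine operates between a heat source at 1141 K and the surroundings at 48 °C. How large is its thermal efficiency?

η ≈ 0.7185

T_C = 48 °C → 48 + 273.15 = 321.15 K.
Carnot efficiency: η = 1 − T_C/T_H = 1 − 321.15/1141.00 = 0.7185.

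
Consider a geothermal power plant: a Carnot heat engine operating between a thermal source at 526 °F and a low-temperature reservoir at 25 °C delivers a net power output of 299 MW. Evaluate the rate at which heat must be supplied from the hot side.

T_H = 526 °F → (526 − 32) × 5/9 = 274.44 °C = 547.59 K.
T_C = 25 °C → 25 + 273.15 = 298.15 K.
For a reversible engine, η = 1 − T_C/T_H = 1 − 298.15/547.59 = 0.4555.
Q_H = W/η = 299/0.4555 = 656.4 MW.

Q̇_H ≈ 656.4 MW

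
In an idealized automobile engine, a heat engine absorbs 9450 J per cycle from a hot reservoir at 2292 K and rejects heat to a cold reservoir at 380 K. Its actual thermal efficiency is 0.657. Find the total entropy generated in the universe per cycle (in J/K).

ΔS_univ ≈ 4.41 J/K

W = η·Q_H = 0.657 × 9450 = 6209 J, so Q_C = Q_H − W = 3241 J.
The hot reservoir loses entropy Q_H/T_H = 9450/2292.00 = 4.123 J/K; the cold reservoir gains Q_C/T_C = 3241/380.00 = 8.530 J/K.
ΔS_univ = −Q_H/T_H + Q_C/T_C = 4.41 J/K (> 0, since η = 0.657 < η_Carnot = 0.834).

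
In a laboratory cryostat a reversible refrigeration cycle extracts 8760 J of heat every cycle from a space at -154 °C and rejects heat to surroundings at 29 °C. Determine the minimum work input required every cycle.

T_H = 29 °C → 29 + 273.15 = 302.15 K.
T_C = -154 °C → -154 + 273.15 = 119.15 K.
Carnot COP: COP_R = T_C/(T_H − T_C) = 119.15/183.00 = 0.6511.
W = Q_C/COP_R = 8760/0.6511 = 13450 J.

W_in ≈ 13450 J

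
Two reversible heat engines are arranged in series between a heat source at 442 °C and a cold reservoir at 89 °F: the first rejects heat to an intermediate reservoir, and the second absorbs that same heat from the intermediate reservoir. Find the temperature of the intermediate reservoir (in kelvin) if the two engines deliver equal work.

T_m ≈ 510 K

T_H = 442 °C → 442 + 273.15 = 715.15 K.
T_C = 89 °F → (89 − 32) × 5/9 = 31.67 °C = 304.82 K.
For reversible stages Q_m = Q_H·(T_m/T_H). Setting W₁ = Q_H(1 − T_m/T_H) equal to W₂ = Q_m(1 − T_C/T_m) = Q_H·(T_m − T_C)/T_H gives T_H − T_m = T_m − T_C, so T_m = (T_H + T_C)/2 = (715.15 + 304.82)/2 = 510 K.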